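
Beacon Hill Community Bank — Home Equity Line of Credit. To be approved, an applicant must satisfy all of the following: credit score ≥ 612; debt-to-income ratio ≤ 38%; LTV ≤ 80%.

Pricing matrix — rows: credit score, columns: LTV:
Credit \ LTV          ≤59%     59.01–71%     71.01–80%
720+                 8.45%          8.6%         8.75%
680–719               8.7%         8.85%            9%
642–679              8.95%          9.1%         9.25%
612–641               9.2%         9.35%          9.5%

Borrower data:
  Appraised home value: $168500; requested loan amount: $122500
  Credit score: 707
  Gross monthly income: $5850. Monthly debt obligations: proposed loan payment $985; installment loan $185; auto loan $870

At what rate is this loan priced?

9%

Credit score 707 ≥ 612; Total monthly debts = (985 + 185 + 870) = 2,040. DTI: 2,040 ÷ 5,850 = 34.9%, within the 38% cap
Loan-to-value = 122,500/168,500 = 72.7% — pass (80% max)
Credit 707 → row 680–719; LTV 72.7% → column 71.01–80%. Grid cell → 9%.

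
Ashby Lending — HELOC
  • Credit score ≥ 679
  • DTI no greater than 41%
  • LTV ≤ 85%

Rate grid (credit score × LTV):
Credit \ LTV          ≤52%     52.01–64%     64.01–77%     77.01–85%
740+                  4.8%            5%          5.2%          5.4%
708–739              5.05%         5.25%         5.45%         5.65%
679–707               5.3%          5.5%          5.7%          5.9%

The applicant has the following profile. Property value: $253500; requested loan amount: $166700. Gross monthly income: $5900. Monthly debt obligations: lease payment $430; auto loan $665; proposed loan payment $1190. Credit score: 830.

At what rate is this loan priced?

Credit score 830 ≥ 679; Total monthly debts = (430 + 665 + 1,190) = 2,285. DTI: 2,285 ÷ 5,900 = 38.7%, within the 41% cap
Loan-to-value = 166,700/253,500 = 65.8% — pass (85% max)
Row: 830 falls in 740+. Column: 65.8% falls in 64.01–77%. Rate = 5.2%.

5.2%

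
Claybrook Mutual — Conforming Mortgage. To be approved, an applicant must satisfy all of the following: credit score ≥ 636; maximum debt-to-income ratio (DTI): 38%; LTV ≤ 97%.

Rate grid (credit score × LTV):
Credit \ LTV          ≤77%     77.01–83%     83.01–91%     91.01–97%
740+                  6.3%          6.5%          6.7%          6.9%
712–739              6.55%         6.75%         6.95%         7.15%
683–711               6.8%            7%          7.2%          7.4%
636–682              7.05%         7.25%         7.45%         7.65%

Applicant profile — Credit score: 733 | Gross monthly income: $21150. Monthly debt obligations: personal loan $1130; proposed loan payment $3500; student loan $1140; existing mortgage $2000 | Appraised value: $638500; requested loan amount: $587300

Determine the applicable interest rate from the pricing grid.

Credit score 733 ≥ 636; Total monthly debts = (1,130 + 3,500 + 1,140 + 2,000) = 7,770. DTI: 7,770 ÷ 21,150 = 36.7%, within the 38% cap
Loan-to-value = 587,300/638,500 = 92% — pass (97% max)
Score 733 is in the 712–739 band; LTV 92% is in the 91.01–97% band → 7.15%.

7.15%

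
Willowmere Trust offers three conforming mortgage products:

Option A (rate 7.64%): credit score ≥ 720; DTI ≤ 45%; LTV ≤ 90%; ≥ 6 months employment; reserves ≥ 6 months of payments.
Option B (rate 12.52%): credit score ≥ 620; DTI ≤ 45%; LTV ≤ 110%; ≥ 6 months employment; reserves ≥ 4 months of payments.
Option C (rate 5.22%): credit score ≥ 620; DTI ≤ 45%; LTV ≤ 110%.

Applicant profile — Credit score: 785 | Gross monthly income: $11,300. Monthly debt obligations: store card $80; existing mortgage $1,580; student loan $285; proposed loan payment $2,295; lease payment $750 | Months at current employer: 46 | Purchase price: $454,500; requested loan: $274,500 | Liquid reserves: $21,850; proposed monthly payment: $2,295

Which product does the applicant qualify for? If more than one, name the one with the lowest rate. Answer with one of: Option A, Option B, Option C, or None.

Total debts = (80 + 1,580 + 285 + 2,295 + 750) = 4,990; DTI = 4,990/11,300 = 44.2%.
LTV = 274,500/454,500 = 60.4%.
Reserves = 21,850/2,295 = 9.5 months.
Option A: score 785 ≥ 720; DTI 44.2% ≤ 45%; LTV 60.4% ≤ 90%; employment 46 ≥ 6 mo; reserves 9.5 ≥ 6 mo → qualifies.
Option B: score 785 ≥ 620; DTI 44.2% ≤ 45%; LTV 60.4% ≤ 110%; employment 46 ≥ 6 mo; reserves 9.5 ≥ 4 mo → qualifies.
Option C: score 785 ≥ 620; DTI 44.2% ≤ 45%; LTV 60.4% ≤ 110% → qualifies.
Qualifying: Option A, Option B, Option C. Lowest rate is 5.22% → Option C.

Option C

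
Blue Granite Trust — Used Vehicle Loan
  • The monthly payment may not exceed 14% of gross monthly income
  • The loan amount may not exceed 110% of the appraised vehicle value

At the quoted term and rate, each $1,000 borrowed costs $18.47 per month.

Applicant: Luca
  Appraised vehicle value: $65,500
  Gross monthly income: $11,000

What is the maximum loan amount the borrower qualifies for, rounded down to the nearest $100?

Payment cap: 14% × $11,000 = $1,540/month.
At $18.47 per $1,000, that supports 1,540/18.47 × 1,000 ≈ $83,378 → $83,300.
LTV cap: 110% × $65,500 = $72,050 → $72,000.
Binding constraint: loan-to-value.

$72,000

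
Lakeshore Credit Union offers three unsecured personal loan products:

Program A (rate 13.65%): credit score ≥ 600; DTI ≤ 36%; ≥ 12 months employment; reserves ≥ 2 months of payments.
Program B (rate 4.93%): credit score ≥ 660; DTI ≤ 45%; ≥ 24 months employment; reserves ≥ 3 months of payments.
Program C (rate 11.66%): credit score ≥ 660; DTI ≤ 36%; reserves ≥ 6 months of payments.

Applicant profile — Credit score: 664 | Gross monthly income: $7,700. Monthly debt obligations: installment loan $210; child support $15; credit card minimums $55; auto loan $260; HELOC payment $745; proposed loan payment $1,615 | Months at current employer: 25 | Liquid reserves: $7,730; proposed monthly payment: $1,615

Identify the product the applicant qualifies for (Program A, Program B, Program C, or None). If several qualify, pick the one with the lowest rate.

Total debts = (210 + 15 + 55 + 260 + 745 + 1,615) = 2,900; DTI = 2,900/7,700 = 37.7%.
Reserves = 7,730/1,615 = 4.8 months.
Program A: score 664 ≥ 600; DTI 37.7% > 36%; employment 25 ≥ 12 mo; reserves 4.8 ≥ 2 mo → does not qualify.
Program B: score 664 ≥ 660; DTI 37.7% ≤ 45%; employment 25 ≥ 24 mo; reserves 4.8 ≥ 3 mo → qualifies.
Program C: score 664 ≥ 660; DTI 37.7% > 36%; reserves 4.8 < 6 mo → does not qualify.

Program B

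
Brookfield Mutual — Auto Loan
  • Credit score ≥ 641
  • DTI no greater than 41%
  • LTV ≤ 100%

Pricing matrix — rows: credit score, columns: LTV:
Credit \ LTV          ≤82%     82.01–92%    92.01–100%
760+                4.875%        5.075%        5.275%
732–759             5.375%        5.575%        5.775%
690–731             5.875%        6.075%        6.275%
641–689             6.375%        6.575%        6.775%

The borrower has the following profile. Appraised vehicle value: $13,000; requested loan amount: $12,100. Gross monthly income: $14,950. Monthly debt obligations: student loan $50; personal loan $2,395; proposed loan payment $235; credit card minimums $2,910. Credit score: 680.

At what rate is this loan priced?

6.775%

Credit score 680 ≥ 641; Total monthly debts = (50 + 2,395 + 235 + 2,910) = 5,590. DTI: 5,590 ÷ 14,950 = 37.4%, within the 41% cap
LTV = 12,100/13,000 = 93.1% ≤ 100%
Score 680 is in the 641–689 band; LTV 93.1% is in the 92.01–100% band → 6.775%.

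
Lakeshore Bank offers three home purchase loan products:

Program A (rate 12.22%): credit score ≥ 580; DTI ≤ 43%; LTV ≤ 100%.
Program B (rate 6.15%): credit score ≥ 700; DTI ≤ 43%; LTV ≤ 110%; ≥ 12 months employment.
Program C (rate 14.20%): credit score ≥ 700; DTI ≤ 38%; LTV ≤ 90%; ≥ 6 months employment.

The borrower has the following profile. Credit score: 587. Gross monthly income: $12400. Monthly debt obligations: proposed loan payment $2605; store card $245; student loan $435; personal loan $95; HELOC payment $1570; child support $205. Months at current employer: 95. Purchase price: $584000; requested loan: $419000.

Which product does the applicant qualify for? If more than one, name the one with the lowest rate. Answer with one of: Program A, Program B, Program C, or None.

Total debts = (2,605 + 245 + 435 + 95 + 1,570 + 205) = 5,155; DTI = 5,155/12,400 = 41.6%.
LTV = 419,000/584,000 = 71.7%.
Program A: score 587 ≥ 580; DTI 41.6% ≤ 43%; LTV 71.7% ≤ 100% → qualifies.
Program B: score 587 < 700; DTI 41.6% ≤ 43%; LTV 71.7% ≤ 110%; employment 95 ≥ 12 mo → does not qualify.
Program C: score 587 < 700; DTI 41.6% > 38%; LTV 71.7% ≤ 90%; employment 95 ≥ 6 mo → does not qualify.

Program A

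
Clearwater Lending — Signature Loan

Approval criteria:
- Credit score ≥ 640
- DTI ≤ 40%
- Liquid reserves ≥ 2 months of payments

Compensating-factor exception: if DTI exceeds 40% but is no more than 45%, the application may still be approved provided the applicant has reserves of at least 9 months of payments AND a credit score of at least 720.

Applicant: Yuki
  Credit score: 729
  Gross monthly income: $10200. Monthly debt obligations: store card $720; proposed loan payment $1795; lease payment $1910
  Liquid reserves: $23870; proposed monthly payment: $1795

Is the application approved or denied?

Credit score 729 ≥ 640 (meets base)
Total debts = (720 + 1,795 + 1,910) = 4,425. DTI: 4,425 ÷ 10,200 = 43.4%, over the 40% base limit.
Reserves = 23,870/1,795 = 13.3 months ≥ 2
43.4% falls in the override range (40%–45%), so the compensating-factor test applies.
Reserves 13.3 ≥ 9 months; credit score 729 ≥ 720.
Both compensating conditions met → exception applies.

Approved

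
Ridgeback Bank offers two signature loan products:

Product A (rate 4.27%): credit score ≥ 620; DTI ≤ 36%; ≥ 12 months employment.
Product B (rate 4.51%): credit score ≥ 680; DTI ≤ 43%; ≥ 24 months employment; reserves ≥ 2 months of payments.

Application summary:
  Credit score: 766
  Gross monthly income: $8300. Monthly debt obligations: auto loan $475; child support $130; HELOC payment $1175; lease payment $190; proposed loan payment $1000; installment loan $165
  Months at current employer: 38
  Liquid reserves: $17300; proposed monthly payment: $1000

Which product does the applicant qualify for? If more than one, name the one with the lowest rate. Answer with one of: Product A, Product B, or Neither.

Total debts = (475 + 130 + 1,175 + 190 + 1,000 + 165) = 3,135; DTI = 3,135/8,300 = 37.8%.
Reserves = 17,300/1,000 = 17.3 months.
Product A: score 766 ≥ 620; DTI 37.8% > 36%; employment 38 ≥ 12 mo → does not qualify.
Product B: score 766 ≥ 680; DTI 37.8% ≤ 43%; employment 38 ≥ 24 mo; reserves 17.3 ≥ 2 mo → qualifies.

Product B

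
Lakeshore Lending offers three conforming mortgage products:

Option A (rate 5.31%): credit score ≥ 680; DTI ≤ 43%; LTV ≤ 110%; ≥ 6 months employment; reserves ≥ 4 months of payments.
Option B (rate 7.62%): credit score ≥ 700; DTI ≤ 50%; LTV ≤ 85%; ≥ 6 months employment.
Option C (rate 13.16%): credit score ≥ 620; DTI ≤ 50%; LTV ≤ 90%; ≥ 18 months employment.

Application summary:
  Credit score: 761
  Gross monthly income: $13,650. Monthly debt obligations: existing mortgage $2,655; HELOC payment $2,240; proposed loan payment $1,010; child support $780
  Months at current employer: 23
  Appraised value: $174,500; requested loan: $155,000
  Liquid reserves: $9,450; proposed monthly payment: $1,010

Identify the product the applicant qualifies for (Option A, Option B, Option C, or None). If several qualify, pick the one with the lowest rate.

Option C

Total debts = (2,655 + 2,240 + 1,010 + 780) = 6,685; DTI = 6,685/13,650 = 49%.
LTV = 155,000/174,500 = 88.8%.
Reserves = 9,450/1,010 = 9.4 months.
Option A: score 761 ≥ 680; DTI 49% > 43%; LTV 88.8% ≤ 110%; employment 23 ≥ 6 mo; reserves 9.4 ≥ 4 mo → does not qualify.
Option B: score 761 ≥ 700; DTI 49% ≤ 50%; LTV 88.8% > 85%; employment 23 ≥ 6 mo → does not qualify.
Option C: score 761 ≥ 620; DTI 49% ≤ 50%; LTV 88.8% ≤ 90%; employment 23 ≥ 18 mo → qualifies.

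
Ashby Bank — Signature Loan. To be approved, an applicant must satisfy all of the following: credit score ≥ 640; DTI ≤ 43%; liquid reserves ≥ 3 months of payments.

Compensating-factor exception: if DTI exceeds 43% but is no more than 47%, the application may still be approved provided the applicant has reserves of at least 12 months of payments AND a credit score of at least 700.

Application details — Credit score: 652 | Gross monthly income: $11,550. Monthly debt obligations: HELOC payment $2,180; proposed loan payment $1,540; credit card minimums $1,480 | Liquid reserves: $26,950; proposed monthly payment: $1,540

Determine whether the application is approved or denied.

Denied

Credit score 652 ≥ 640 (meets base)
Total debts = (2,180 + 1,540 + 1,480) = 5,200. DTI: 5,200 ÷ 11,550 = 45%, over the 43% base limit.
Liquid reserves cover 26,950/1,540 = 17.5 months — ≥ 3 required
DTI 45% is within the 43%–47% exception band; checking compensating factors.
Reserves 17.5 ≥ 12 months; credit score 652 < 700.
Override conditions not both satisfied; exception does not apply.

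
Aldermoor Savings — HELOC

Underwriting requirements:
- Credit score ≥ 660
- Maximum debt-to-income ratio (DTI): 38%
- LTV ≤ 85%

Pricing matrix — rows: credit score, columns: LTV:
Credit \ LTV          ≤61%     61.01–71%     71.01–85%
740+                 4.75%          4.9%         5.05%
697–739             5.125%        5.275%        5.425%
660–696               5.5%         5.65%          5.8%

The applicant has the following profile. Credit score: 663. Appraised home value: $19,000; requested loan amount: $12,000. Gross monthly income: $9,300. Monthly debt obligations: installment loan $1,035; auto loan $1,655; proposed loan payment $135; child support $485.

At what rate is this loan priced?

5.65%

Credit score 663 ≥ 660; Total monthly debts = (1,035 + 1,655 + 135 + 485) = 3,310. Debt-to-income = 3,310/9,300 = 35.6% — meets 38% limit
Loan-to-value = 12,000/19,000 = 63.2% — pass (85% max)
Row: 663 falls in 660–696. Column: 63.2% falls in 61.01–71%. Rate = 5.65%.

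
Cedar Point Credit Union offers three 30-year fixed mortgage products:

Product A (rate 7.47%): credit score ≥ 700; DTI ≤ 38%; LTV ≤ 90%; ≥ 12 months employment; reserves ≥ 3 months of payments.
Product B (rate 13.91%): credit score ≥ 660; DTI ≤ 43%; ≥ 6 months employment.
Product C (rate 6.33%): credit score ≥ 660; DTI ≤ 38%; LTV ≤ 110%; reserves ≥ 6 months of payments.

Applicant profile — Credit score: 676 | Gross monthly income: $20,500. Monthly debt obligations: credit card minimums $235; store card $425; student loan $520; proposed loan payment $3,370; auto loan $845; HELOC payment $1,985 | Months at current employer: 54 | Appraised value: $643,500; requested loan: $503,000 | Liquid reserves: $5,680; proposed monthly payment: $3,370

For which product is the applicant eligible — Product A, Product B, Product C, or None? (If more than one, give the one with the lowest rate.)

Product B

Total debts = (235 + 425 + 520 + 3,370 + 845 + 1,985) = 7,380; DTI = 7,380/20,500 = 36%.
LTV = 503,000/643,500 = 78.2%.
Reserves = 5,680/3,370 = 1.7 months.
Product A: score 676 < 700; DTI 36% ≤ 38%; LTV 78.2% ≤ 90%; employment 54 ≥ 12 mo; reserves 1.7 < 3 mo → does not qualify.
Product B: score 676 ≥ 660; DTI 36% ≤ 43%; employment 54 ≥ 6 mo → qualifies.
Product C: score 676 ≥ 660; DTI 36% ≤ 38%; LTV 78.2% ≤ 110%; reserves 1.7 < 6 mo → does not qualify.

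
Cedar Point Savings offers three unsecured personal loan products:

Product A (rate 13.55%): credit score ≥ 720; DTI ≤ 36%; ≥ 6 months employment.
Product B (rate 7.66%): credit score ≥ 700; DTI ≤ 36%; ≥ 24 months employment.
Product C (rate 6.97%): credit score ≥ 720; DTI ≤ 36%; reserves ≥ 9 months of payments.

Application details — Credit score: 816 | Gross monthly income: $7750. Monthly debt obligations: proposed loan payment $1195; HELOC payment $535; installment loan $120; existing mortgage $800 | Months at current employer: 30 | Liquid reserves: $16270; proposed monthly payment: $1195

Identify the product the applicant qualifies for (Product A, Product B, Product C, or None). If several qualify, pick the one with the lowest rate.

Total debts = (1,195 + 535 + 120 + 800) = 2,650; DTI = 2,650/7,750 = 34.2%.
Reserves = 16,270/1,195 = 13.6 months.
Product A: score 816 ≥ 720; DTI 34.2% ≤ 36%; employment 30 ≥ 6 mo → qualifies.
Product B: score 816 ≥ 700; DTI 34.2% ≤ 36%; employment 30 ≥ 24 mo → qualifies.
Product C: score 816 ≥ 720; DTI 34.2% ≤ 36%; reserves 13.6 ≥ 9 mo → qualifies.
Qualifying: Product A, Product B, Product C. Lowest rate is 6.97% → Product C.

Product C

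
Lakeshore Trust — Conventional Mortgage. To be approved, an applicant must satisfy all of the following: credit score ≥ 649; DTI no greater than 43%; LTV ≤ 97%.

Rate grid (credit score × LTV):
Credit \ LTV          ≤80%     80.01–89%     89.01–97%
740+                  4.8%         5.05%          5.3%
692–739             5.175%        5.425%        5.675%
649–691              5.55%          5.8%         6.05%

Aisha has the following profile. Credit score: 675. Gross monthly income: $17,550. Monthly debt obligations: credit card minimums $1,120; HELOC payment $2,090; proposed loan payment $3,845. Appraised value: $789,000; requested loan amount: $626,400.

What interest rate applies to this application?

Credit score 675 ≥ 649; Total monthly debts = (1,120 + 2,090 + 3,845) = 7,055. DTI = 7,055/17,550 = 40.2% ≤ 43%
Loan-to-value = 626,400/789,000 = 79.4% — pass (97% max)
Credit 675 → row 649–691; LTV 79.4% → column ≤80%. Grid cell → 5.55%.

5.55%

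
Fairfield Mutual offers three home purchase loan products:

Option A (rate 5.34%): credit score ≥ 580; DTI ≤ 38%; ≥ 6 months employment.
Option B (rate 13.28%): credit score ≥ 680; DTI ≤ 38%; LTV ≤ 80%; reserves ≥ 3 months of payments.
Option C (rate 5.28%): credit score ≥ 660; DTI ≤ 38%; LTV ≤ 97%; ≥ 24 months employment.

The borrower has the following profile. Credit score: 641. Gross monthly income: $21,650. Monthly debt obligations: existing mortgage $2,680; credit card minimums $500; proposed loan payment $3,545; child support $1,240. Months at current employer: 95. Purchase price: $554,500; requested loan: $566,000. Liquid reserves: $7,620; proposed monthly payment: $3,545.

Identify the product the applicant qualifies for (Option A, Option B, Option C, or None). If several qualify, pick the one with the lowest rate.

Option A

Total debts = (2,680 + 500 + 3,545 + 1,240) = 7,965; DTI = 7,965/21,650 = 36.8%.
LTV = 566,000/554,500 = 102.1%.
Reserves = 7,620/3,545 = 2.1 months.
Option A: score 641 ≥ 580; DTI 36.8% ≤ 38%; employment 95 ≥ 6 mo → qualifies.
Option B: score 641 < 680; DTI 36.8% ≤ 38%; LTV 102.1% > 80%; reserves 2.1 < 3 mo → does not qualify.
Option C: score 641 < 660; DTI 36.8% ≤ 38%; LTV 102.1% > 97%; employment 95 ≥ 24 mo → does not qualify.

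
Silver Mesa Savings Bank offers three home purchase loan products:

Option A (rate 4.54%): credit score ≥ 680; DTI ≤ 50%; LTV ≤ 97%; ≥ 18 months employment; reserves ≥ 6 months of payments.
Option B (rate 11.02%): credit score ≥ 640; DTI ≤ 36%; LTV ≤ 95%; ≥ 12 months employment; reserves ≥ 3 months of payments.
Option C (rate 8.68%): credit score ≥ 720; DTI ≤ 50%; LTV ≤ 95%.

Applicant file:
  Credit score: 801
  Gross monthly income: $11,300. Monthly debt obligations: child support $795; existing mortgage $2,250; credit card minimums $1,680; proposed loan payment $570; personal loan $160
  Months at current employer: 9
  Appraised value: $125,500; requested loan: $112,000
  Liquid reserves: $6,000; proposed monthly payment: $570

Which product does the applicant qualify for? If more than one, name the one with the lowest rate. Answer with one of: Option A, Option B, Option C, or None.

Total debts = (795 + 2,250 + 1,680 + 570 + 160) = 5,455; DTI = 5,455/11,300 = 48.3%.
LTV = 112,000/125,500 = 89.2%.
Reserves = 6,000/570 = 10.5 months.
Option A: score 801 ≥ 680; DTI 48.3% ≤ 50%; LTV 89.2% ≤ 97%; employment 9 < 18 mo; reserves 10.5 ≥ 6 mo → does not qualify.
Option B: score 801 ≥ 640; DTI 48.3% > 36%; LTV 89.2% ≤ 95%; employment 9 < 12 mo; reserves 10.5 ≥ 3 mo → does not qualify.
Option C: score 801 ≥ 720; DTI 48.3% ≤ 50%; LTV 89.2% ≤ 95% → qualifies.

Option C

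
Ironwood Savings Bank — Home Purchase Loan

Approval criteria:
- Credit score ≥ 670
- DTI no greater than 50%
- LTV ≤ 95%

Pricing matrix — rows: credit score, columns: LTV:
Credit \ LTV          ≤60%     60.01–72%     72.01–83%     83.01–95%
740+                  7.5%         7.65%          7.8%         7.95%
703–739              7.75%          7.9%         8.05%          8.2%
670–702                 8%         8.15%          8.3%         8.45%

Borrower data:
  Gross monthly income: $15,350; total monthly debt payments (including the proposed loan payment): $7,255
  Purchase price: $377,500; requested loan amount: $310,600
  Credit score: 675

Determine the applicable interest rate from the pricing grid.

8.3%

Credit score 675 ≥ 670; Debt-to-income = 7,255/15,350 = 47.3% — meets 50% limit
LTV: 310,600 ÷ 377,500 = 82.3%, within 95% cap
Score 675 is in the 670–702 band; LTV 82.3% is in the 72.01–83% band → 8.3%.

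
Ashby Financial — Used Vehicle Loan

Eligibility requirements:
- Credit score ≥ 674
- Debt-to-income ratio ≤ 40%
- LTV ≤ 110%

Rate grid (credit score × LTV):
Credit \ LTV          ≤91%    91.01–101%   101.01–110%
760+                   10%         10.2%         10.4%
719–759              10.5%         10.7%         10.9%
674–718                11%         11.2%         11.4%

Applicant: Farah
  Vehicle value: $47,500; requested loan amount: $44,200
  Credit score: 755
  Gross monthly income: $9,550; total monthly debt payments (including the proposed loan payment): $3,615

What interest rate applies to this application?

Credit score 755 ≥ 674; Debt-to-income = 3,615/9,550 = 37.9% — meets 40% limit
Loan-to-value = 44,200/47,500 = 93.1% — pass (110% max)
Credit 755 → row 719–759; LTV 93.1% → column 91.01–101%. Grid cell → 10.7%.

10.7%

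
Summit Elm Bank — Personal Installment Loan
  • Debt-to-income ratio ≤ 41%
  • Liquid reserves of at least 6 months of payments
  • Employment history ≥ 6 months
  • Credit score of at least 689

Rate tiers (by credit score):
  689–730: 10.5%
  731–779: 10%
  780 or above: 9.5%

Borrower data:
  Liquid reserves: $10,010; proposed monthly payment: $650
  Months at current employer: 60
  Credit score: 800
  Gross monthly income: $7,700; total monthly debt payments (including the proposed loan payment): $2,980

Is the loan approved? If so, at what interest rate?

Credit score 800 ≥ 689 (meets minimum)
DTI: 2,980 ÷ 7,700 = 38.7%, within the 41% cap
Employment 60 ≥ 6 months
Reserves: 10,010 ÷ 650 = 15.4 months (meets 6-month minimum)
All requirements met. Score 800 falls in the 780 or above tier → 9.5%.

Approved at 9.5%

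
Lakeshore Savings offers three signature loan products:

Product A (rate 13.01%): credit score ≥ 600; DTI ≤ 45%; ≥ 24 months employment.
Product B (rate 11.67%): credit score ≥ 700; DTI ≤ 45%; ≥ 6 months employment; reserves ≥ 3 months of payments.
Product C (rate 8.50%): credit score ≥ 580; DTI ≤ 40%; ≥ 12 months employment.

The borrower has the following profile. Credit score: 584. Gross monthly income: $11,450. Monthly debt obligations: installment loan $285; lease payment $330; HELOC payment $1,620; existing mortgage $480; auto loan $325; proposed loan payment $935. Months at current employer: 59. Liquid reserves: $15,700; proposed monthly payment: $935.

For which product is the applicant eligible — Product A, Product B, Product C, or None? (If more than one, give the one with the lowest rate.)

Product C

Total debts = (285 + 330 + 1,620 + 480 + 325 + 935) = 3,975; DTI = 3,975/11,450 = 34.7%.
Reserves = 15,700/935 = 16.8 months.
Product A: score 584 < 600; DTI 34.7% ≤ 45%; employment 59 ≥ 24 mo → does not qualify.
Product B: score 584 < 700; DTI 34.7% ≤ 45%; employment 59 ≥ 6 mo; reserves 16.8 ≥ 3 mo → does not qualify.
Product C: score 584 ≥ 580; DTI 34.7% ≤ 40%; employment 59 ≥ 12 mo → qualifies.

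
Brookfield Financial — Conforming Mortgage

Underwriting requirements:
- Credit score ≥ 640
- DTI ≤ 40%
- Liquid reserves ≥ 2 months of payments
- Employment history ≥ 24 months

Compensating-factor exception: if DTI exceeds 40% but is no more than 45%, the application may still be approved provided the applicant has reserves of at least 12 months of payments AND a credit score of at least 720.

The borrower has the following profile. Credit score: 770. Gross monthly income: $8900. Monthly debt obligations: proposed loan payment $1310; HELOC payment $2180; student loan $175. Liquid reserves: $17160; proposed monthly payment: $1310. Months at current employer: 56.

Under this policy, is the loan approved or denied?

Approved

Credit score 770 ≥ 640 (meets base)
Total debts = (1,310 + 2,180 + 175) = 3,665. DTI = 3,665/8,900 = 41.2% > 40% — standard DTI limit exceeded.
Reserves = 17,160/1,310 = 13.1 months ≥ 2
Employment 56 ≥ 24 months
41.2% falls in the override range (40%–45%), so the compensating-factor test applies.
Override check — reserves: 13.1 mo (ok); score: 770 (ok).
Both override conditions satisfied; DTI exception granted.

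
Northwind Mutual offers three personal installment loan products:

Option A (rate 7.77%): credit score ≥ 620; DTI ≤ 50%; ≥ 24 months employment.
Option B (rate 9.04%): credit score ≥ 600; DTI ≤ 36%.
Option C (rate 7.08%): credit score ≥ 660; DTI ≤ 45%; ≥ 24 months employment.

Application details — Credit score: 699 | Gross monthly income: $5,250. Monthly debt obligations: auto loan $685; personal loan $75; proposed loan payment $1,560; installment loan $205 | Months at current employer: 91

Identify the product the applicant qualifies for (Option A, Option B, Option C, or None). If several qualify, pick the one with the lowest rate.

Total debts = (685 + 75 + 1,560 + 205) = 2,525; DTI = 2,525/5,250 = 48.1%.
Option A: score 699 ≥ 620; DTI 48.1% ≤ 50%; employment 91 ≥ 24 mo → qualifies.
Option B: score 699 ≥ 600; DTI 48.1% > 36% → does not qualify.
Option C: score 699 ≥ 660; DTI 48.1% > 45%; employment 91 ≥ 24 mo → does not qualify.

Option A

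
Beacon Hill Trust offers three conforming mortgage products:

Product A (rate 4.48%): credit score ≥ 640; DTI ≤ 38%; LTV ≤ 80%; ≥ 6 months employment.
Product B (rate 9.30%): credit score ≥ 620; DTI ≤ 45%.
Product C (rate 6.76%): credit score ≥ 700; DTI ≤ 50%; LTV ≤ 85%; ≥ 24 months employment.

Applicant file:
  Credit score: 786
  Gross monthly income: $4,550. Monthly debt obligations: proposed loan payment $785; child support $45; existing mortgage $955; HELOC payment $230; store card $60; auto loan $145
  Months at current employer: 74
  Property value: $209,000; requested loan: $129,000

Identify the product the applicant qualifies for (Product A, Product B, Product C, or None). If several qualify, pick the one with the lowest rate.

Product C

Total debts = (785 + 45 + 955 + 230 + 60 + 145) = 2,220; DTI = 2,220/4,550 = 48.8%.
LTV = 129,000/209,000 = 61.7%.
Product A: score 786 ≥ 640; DTI 48.8% > 38%; LTV 61.7% ≤ 80%; employment 74 ≥ 6 mo → does not qualify.
Product B: score 786 ≥ 620; DTI 48.8% > 45% → does not qualify.
Product C: score 786 ≥ 700; DTI 48.8% ≤ 50%; LTV 61.7% ≤ 85%; employment 74 ≥ 24 mo → qualifies.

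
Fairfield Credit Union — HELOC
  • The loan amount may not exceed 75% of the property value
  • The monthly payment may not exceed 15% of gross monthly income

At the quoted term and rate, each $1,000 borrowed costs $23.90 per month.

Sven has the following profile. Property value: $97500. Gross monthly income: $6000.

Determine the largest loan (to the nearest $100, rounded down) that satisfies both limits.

$37,600

Payment cap: 15% × $6,000 = $900/month.
At $23.90 per $1,000, that supports 900/23.90 × 1,000 ≈ $37,656 → $37,600.
LTV cap: 75% × $97,500 = $73,125 → $73,100.
Binding constraint: payment-to-income.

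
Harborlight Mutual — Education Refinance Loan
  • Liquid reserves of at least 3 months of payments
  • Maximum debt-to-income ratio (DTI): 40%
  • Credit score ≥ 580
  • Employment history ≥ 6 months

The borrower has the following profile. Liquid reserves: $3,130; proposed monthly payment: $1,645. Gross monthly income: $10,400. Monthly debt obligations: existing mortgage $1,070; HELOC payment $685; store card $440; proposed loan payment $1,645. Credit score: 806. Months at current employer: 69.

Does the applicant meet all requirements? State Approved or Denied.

Denied

Liquid reserves cover 3,130/1,645 = 1.9 months — < 3 required
Total monthly debts = (1,070 + 685 + 440 + 1,645) = 3,840. Debt-to-income = 3,840/10,400 = 36.9% — meets 40% limit
Credit score 806 ≥ 580 (meets)
Employment 69 ≥ 6 months
Fails on reserves.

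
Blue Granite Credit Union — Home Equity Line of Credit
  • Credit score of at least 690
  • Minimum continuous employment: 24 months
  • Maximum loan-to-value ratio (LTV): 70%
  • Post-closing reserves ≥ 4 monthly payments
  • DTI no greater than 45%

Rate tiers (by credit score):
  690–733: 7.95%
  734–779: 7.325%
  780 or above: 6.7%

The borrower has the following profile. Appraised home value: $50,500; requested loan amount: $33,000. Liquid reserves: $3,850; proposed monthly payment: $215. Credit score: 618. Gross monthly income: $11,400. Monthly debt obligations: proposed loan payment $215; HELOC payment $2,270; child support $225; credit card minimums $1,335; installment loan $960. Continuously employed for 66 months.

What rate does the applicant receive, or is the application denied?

Denied

Credit score 618 < 690 (below minimum)
Employment 66 ≥ 24 months
Reserves: 3,850 ÷ 215 = 17.9 months (meets 4-month minimum)
Total monthly debts = (215 + 2,270 + 225 + 1,335 + 960) = 5,005. Debt-to-income = 5,005/11,400 = 43.9% — meets 45% limit
Loan-to-value = 33,000/50,500 = 65.3% — pass (70% max)
Not all requirements met → denied.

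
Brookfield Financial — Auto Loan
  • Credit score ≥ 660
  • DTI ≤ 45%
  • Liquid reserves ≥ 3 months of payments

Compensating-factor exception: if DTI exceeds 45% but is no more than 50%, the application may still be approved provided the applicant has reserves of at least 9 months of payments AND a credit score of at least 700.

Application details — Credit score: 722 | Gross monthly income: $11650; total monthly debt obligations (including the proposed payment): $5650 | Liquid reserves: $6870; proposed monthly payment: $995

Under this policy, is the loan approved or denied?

Credit score 722 ≥ 660 (meets base)
DTI: 5,650 ÷ 11,650 = 48.5%, over the 45% base limit.
Liquid reserves cover 6,870/995 = 6.9 months — ≥ 3 required
48.5% falls in the override range (45%–50%), so the compensating-factor test applies.
Reserves 6.9 < 9 months; credit score 722 ≥ 700.
Override conditions not both satisfied; exception does not apply.

Denied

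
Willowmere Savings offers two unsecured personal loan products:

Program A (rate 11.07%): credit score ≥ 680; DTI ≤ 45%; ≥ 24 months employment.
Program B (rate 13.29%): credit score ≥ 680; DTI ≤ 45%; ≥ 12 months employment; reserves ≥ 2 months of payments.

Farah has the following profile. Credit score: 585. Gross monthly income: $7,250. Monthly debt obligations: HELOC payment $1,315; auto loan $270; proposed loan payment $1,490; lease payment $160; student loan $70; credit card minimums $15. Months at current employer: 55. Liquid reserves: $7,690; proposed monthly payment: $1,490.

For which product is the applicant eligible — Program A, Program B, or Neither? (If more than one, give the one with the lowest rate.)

Total debts = (1,315 + 270 + 1,490 + 160 + 70 + 15) = 3,320; DTI = 3,320/7,250 = 45.8%.
Reserves = 7,690/1,490 = 5.2 months.
Program A: score 585 < 680; DTI 45.8% > 45%; employment 55 ≥ 24 mo → does not qualify.
Program B: score 585 < 680; DTI 45.8% > 45%; employment 55 ≥ 12 mo; reserves 5.2 ≥ 2 mo → does not qualify.

Neither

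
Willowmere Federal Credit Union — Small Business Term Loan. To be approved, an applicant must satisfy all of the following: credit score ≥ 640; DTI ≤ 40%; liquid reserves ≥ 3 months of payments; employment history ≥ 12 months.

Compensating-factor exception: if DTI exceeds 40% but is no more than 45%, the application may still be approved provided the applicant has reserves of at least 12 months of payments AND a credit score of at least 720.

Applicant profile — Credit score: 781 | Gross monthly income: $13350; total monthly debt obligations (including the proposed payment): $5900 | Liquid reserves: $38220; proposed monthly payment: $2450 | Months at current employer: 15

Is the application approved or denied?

Credit score 781 ≥ 640 (meets base)
DTI: 5,900 ÷ 13,350 = 44.2%, over the 40% base limit.
Liquid reserves cover 38,220/2,450 = 15.6 months — ≥ 3 required
Employment 15 ≥ 12 months
44.2% falls in the override range (40%–45%), so the compensating-factor test applies.
Override check — reserves: 15.6 mo (ok); score: 781 (ok).
Both override conditions satisfied; DTI exception granted.

Approved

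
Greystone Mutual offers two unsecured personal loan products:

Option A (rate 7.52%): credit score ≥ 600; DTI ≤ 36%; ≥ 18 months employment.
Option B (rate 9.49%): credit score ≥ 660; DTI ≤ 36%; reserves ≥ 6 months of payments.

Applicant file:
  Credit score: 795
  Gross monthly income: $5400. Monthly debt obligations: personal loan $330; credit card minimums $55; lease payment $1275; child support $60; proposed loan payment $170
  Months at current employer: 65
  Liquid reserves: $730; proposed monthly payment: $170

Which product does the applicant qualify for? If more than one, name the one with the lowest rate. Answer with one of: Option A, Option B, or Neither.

Total debts = (330 + 55 + 1,275 + 60 + 170) = 1,890; DTI = 1,890/5,400 = 35%.
Reserves = 730/170 = 4.3 months.
Option A: score 795 ≥ 600; DTI 35% ≤ 36%; employment 65 ≥ 18 mo → qualifies.
Option B: score 795 ≥ 660; DTI 35% ≤ 36%; reserves 4.3 < 6 mo → does not qualify.

Option A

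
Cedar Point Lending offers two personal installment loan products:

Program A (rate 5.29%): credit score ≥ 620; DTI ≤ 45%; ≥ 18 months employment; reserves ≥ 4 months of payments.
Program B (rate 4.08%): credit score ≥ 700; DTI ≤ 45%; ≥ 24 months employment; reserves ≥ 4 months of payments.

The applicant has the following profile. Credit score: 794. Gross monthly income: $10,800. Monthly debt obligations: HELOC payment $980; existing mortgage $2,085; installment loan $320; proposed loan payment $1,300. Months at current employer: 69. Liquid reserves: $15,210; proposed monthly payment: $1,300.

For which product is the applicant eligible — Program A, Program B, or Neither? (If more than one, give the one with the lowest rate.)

Total debts = (980 + 2,085 + 320 + 1,300) = 4,685; DTI = 4,685/10,800 = 43.4%.
Reserves = 15,210/1,300 = 11.7 months.
Program A: score 794 ≥ 620; DTI 43.4% ≤ 45%; employment 69 ≥ 18 mo; reserves 11.7 ≥ 4 mo → qualifies.
Program B: score 794 ≥ 700; DTI 43.4% ≤ 45%; employment 69 ≥ 24 mo; reserves 11.7 ≥ 4 mo → qualifies.
Qualifying: Program A, Program B. Lowest rate is 4.08% → Program B.

Program B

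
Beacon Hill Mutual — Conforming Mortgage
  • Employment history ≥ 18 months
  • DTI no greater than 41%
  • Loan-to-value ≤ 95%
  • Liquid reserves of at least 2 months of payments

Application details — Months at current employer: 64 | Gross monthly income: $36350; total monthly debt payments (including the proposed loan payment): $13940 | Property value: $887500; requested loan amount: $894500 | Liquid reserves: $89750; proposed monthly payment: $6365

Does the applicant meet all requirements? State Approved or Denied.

Denied

Employment 64 ≥ 18 months
DTI: 13,940 ÷ 36,350 = 38.3%, within the 41% cap
Loan-to-value = 894,500/887,500 = 100.8% — fail (95% max)
Reserves = 89,750/6,365 = 14.1 months ≥ 2
Fails on LTV.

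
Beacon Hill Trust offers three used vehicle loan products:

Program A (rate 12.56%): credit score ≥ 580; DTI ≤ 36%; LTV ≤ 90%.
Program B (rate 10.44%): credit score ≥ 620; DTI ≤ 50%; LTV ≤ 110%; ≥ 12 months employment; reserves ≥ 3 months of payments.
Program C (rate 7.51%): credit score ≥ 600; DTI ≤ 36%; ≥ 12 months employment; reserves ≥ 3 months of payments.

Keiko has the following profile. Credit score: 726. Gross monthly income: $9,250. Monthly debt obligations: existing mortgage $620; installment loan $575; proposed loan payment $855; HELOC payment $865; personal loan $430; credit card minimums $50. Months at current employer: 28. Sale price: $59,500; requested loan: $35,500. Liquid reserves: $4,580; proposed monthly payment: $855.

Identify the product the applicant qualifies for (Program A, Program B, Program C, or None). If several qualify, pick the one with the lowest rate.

Total debts = (620 + 575 + 855 + 865 + 430 + 50) = 3,395; DTI = 3,395/9,250 = 36.7%.
LTV = 35,500/59,500 = 59.7%.
Reserves = 4,580/855 = 5.4 months.
Program A: score 726 ≥ 580; DTI 36.7% > 36%; LTV 59.7% ≤ 90% → does not qualify.
Program B: score 726 ≥ 620; DTI 36.7% ≤ 50%; LTV 59.7% ≤ 110%; employment 28 ≥ 12 mo; reserves 5.4 ≥ 3 mo → qualifies.
Program C: score 726 ≥ 600; DTI 36.7% > 36%; employment 28 ≥ 12 mo; reserves 5.4 ≥ 3 mo → does not qualify.

Program B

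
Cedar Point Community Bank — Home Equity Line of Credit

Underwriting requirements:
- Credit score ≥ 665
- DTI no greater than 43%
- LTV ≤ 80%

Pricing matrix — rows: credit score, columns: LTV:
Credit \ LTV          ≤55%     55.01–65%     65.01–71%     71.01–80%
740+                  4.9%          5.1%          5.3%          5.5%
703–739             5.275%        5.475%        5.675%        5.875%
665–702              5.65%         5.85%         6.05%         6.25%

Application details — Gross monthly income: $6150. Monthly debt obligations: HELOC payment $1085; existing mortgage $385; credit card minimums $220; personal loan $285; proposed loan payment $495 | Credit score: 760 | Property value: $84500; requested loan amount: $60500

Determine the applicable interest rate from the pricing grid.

Credit score 760 ≥ 665; Total monthly debts = (1,085 + 385 + 220 + 285 + 495) = 2,470. DTI = 2,470/6,150 = 40.2% ≤ 43%
LTV = 60,500/84,500 = 71.6% ≤ 80%
Credit 760 → row 740+; LTV 71.6% → column 71.01–80%. Grid cell → 5.5%.

5.5%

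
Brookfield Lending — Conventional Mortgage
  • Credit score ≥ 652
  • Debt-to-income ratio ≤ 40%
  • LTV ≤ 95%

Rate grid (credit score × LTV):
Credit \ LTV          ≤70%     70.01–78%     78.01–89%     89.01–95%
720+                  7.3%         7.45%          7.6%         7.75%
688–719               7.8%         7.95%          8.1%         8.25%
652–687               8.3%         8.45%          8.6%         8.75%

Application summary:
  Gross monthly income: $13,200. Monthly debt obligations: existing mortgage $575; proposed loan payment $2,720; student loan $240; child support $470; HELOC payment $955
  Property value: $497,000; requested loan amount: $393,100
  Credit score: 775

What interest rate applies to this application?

7.6%

Credit score 775 ≥ 652; Total monthly debts = (575 + 2,720 + 240 + 470 + 955) = 4,960. DTI = 4,960/13,200 = 37.6% ≤ 40%
LTV = 393,100/497,000 = 79.1% ≤ 95%
Row: 775 falls in 720+. Column: 79.1% falls in 78.01–89%. Rate = 7.6%.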